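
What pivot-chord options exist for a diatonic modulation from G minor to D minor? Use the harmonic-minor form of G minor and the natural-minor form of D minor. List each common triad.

Triads in G minor (harmonic minor): Gm (i), Adim (ii°), Bbaug (III+), Cm (iv), D (V), Eb (VI), F#dim (vii°).
Triads in D minor (natural minor): Dm (i), Edim (ii°), F (III), Gm (iv), Am (v), Bb (VI), C (VII).
Shared triads with their functions: Gm (i in G minor, iv in D minor).

Gm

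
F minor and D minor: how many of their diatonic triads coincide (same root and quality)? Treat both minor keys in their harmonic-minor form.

Diatonic triads of F minor (harmonic minor): F minor (i), G diminished (ii°), A♭ augmented (III+), B♭ minor (iv), C major (V), D♭ major (VI), E diminished (vii°).
Diatonic triads of D minor (harmonic minor): D minor (i), E diminished (ii°), F augmented (III+), G minor (iv), A major (V), B♭ major (VI), C♯ diminished (vii°).
Matching root and quality in both lists: E diminished.
That gives 1 common triad.

1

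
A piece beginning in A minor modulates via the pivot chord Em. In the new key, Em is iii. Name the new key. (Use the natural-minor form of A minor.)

C major

The numeral iii denotes a minor triad on scale degree 3. With E on degree 3, the tonic of the new key is C.
Degree 3 carries a minor triad in major keys, so the destination is C major.
Check: the diatonic triads of C major are C (I), Dm (ii), Em (iii), F (IV), G (V), Am (vi), Bdim (vii°) — Em is indeed iii.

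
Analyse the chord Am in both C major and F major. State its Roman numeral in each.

The scale of C major is C D E F G A B; A is degree 6, and the triad built there (A-C-E) is minor, so it is vi.
The scale of F major is F G A Bb C D E; A is degree 3, and the triad built there (A-C-E) is minor, so it is iii.

vi in C major; iii in F major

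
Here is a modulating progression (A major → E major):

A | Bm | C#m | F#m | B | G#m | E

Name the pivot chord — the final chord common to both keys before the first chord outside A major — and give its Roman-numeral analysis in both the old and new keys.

Chords diatonic to A major: A, Bm, C#m, D, E, F#m, G#dim.
Reading the progression, the first chord not in that set is B, so the modulation leaves A major there.
The chord immediately before B is F#m, which is diatonic to both keys: vi in A major and ii in E major.

F#m — vi in A major, ii in E major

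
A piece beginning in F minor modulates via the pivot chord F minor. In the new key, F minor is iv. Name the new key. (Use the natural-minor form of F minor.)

The numeral iv denotes a minor triad on scale degree 4. With F on degree 4, the tonic of the new key is C.
Degree 4 carries a minor triad in minor keys, so the destination is C minor.
Check: the diatonic triads of C minor (natural minor) are Cm (i), Ddim (ii°), E♭ (III), Fm (iv), Gm (v), A♭ (VI), B♭ (VII) — F minor is indeed iv.

C minor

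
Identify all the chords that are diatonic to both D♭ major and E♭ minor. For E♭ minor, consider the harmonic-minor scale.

Triads in D♭ major: D♭ (I), E♭m (ii), Fm (iii), G♭ (IV), A♭ (V), B♭m (vi), Cdim (vii°).
Triads in E♭ minor (harmonic minor): E♭m (i), Fdim (ii°), G♭aug (III+), A♭m (iv), B♭ (V), C♭ (VI), Ddim (vii°).
Shared triads with their functions: E♭m (ii in D♭ major, i in E♭ minor).

E♭m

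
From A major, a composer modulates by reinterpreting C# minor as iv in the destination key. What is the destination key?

The numeral iv denotes a minor triad on scale degree 4. With C# on degree 4, the tonic of the new key is G#.
Degree 4 carries a minor triad in minor keys, so the destination is G# minor.
Check: the diatonic triads of G# minor (natural minor) are G#m (i), A#dim (ii°), B (III), C#m (iv), D#m (v), E (VI), F# (VII) — C# minor is indeed iv.

G# minor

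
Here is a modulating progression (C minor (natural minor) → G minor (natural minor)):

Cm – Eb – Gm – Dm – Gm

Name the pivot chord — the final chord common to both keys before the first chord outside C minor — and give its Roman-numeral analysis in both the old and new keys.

Chords diatonic to C minor: Cm, Ddim, Eb, Fm, Gm, Ab, Bb.
Reading the progression, the first chord not in that set is Dm, so the modulation leaves C minor there.
The chord immediately before Dm is Gm, which is diatonic to both keys: v in C minor and i in G minor.

Gm — v in C minor, i in G minor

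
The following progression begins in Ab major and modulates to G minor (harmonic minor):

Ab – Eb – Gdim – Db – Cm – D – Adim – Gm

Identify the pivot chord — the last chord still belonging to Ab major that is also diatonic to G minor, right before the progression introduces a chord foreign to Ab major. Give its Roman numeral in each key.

Cm — iii in Ab major, iv in G minor

Chords diatonic to Ab major: Ab, Bbm, Cm, Db, Eb, Fm, Gdim.
Reading the progression, the first chord not in that set is D, so the modulation leaves Ab major there.
The chord immediately before D is Cm, which is diatonic to both keys: iii in Ab major and iv in G minor.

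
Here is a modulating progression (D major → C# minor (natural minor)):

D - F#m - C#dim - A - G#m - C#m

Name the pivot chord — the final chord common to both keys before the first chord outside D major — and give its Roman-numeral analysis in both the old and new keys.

Chords diatonic to D major: D, Em, F#m, G, A, Bm, C#dim.
Reading the progression, the first chord not in that set is G#m, so the modulation leaves D major there.
The chord immediately before G#m is A, which is diatonic to both keys: V in D major and VI in C# minor.

A — V in D major, VI in C# minor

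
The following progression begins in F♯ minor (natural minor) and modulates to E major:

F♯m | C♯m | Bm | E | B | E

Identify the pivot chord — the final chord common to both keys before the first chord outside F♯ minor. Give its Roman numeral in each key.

E — VII in F♯ minor, I in E major

Chords diatonic to F♯ minor: F♯m, G♯dim, A, Bm, C♯m, D, E.
Reading the progression, the first chord not in that set is B, so the modulation leaves F♯ minor there.
The chord immediately before B is E, which is diatonic to both keys: VII in F♯ minor and I in E major.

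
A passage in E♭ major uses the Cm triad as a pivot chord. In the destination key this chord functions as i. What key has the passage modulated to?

The numeral i denotes a minor triad on scale degree 1. With C on degree 1, the tonic of the new key is C.
Degree 1 carries a minor triad in minor keys, so the destination is C minor.
Check: the diatonic triads of C minor (natural minor) are Cm (i), Ddim (ii°), E♭ (III), Fm (iv), Gm (v), A♭ (VI), B♭ (VII) — Cm is indeed i.

C minor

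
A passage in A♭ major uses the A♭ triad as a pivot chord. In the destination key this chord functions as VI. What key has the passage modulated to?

C minor

The numeral VI denotes a major triad on scale degree 6. With A♭ on degree 6, the tonic of the new key is C.
Degree 6 carries a major triad in minor keys, so the destination is C minor.
Check: the diatonic triads of C minor (natural minor) are Cm (i), Ddim (ii°), E♭ (III), Fm (iv), Gm (v), A♭ (VI), B♭ (VII) — A♭ is indeed VI.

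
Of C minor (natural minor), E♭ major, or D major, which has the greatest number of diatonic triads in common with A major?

D major

Triads of A major: A (I), Bm (ii), C♯m (iii), D (IV), E (V), F♯m (vi), G♯dim (vii°).
C minor (natural minor) shares 0: none.
E♭ major shares 0: none.
D major shares 4: A, Bm, D, F♯m.
The most common triads (4) are shared with D major.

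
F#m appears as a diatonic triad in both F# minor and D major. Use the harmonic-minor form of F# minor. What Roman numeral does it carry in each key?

i in F# minor; iii in D major

The scale of F# minor (harmonic minor) is F# G# A B C# D E#; F# is degree 1, and the triad built there (F#-A-C#) is minor, so it is i.
The scale of D major is D E F# G A B C#; F# is degree 3, and the triad built there (F#-A-C#) is minor, so it is iii.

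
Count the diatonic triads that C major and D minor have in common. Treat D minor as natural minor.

4

Diatonic triads of C major: C (I), Dm (ii), Em (iii), F (IV), G (V), Am (vi), Bdim (vii°).
Diatonic triads of D minor (natural minor): Dm (i), Edim (ii°), F (III), Gm (iv), Am (v), Bb (VI), C (VII).
Matching root and quality in both lists: C, Dm, F, Am.
That gives 4 common triads.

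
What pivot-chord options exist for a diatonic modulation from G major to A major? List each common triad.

Triads in G major: G (I), Am (ii), Bm (iii), C (IV), D (V), Em (vi), F#dim (vii°).
Triads in A major: A (I), Bm (ii), C#m (iii), D (IV), E (V), F#m (vi), G#dim (vii°).
Shared triads with their functions: Bm (iii in G major, ii in A major); D (V in G major, IV in A major).

Bm, D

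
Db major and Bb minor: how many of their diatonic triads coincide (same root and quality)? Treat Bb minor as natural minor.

7

Diatonic triads of Db major: Db (I), Ebm (ii), Fm (iii), Gb (IV), Ab (V), Bbm (vi), Cdim (vii°).
Diatonic triads of Bb minor (natural minor): Bbm (i), Cdim (ii°), Db (III), Ebm (iv), Fm (v), Gb (VI), Ab (VII).
Matching root and quality in both lists: Db, Ebm, Fm, Gb, Ab, Bbm, Cdim.
That gives 7 common triads.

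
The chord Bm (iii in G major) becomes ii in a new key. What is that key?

The numeral ii denotes a minor triad on scale degree 2. With B on degree 2, the tonic of the new key is A.
Degree 2 carries a minor triad in major keys, so the destination is A major.
Check: the diatonic triads of A major are A (I), Bm (ii), C#m (iii), D (IV), E (V), F#m (vi), G#dim (vii°) — Bm is indeed ii.

A major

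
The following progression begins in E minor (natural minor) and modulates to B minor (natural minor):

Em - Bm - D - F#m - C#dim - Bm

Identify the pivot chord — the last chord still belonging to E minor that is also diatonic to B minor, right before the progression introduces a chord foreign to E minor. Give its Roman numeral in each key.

D — VII in E minor, III in B minor

Chords diatonic to E minor: Em, F#dim, G, Am, Bm, C, D.
Reading the progression, the first chord not in that set is F#m, so the modulation leaves E minor there.
The chord immediately before F#m is D, which is diatonic to both keys: VII in E minor and III in B minor.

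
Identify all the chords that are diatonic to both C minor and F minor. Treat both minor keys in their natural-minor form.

Triads in C minor (natural minor): C minor (i), D diminished (ii°), Eb major (III), F minor (iv), G minor (v), Ab major (VI), Bb major (VII).
Triads in F minor (natural minor): F minor (i), G diminished (ii°), Ab major (III), Bb minor (iv), C minor (v), Db major (VI), Eb major (VII).
Shared triads with their functions: C minor (i in C minor, v in F minor); Eb major (III in C minor, VII in F minor); F minor (iv in C minor, i in F minor); Ab major (VI in C minor, III in F minor).

Cm, Eb, Fm, Ab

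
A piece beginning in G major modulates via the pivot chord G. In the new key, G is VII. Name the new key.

The numeral VII denotes a major triad on scale degree 7. With G on degree 7, the tonic of the new key is A.
Degree 7 carries a major triad in natural-minor keys, so the destination is A minor.
Check: the diatonic triads of A minor (natural minor) are Am (i), Bdim (ii°), C (III), Dm (iv), Em (v), F (VI), G (VII) — G is indeed VII.

A minor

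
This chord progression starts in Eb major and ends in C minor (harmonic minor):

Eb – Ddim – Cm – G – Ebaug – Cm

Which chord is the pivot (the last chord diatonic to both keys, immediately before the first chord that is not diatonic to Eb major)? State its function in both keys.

Chords diatonic to Eb major: Eb, Fm, Gm, Ab, Bb, Cm, Ddim.
Reading the progression, the first chord not in that set is G, so the modulation leaves Eb major there.
The chord immediately before G is Cm, which is diatonic to both keys: vi in Eb major and i in C minor.

Cm — vi in Eb major, i in C minor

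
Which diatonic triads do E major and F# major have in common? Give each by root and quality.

Triads in E major: E major (I), F# minor (ii), G# minor (iii), A major (IV), B major (V), C# minor (vi), D# diminished (vii°).
Triads in F# major: F# major (I), G# minor (ii), A# minor (iii), B major (IV), C# major (V), D# minor (vi), E# diminished (vii°).
Shared triads with their functions: G# minor (iii in E major, ii in F# major); B major (V in E major, IV in F# major).

G#m, B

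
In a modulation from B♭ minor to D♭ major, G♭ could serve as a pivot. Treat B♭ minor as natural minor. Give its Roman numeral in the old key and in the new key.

The scale of B♭ minor (natural minor) is B♭ C D♭ E♭ F G♭ A♭; G♭ is degree 6, and the triad built there (G♭-B♭-D♭) is major, so it is VI.
The scale of D♭ major is D♭ E♭ F G♭ A♭ B♭ C; G♭ is degree 4, and the triad built there (G♭-B♭-D♭) is major, so it is IV.

VI in B♭ minor; IV in D♭ major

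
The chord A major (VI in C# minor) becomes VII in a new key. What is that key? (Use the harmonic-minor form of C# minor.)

The numeral VII denotes a major triad on scale degree 7. With A on degree 7, the tonic of the new key is B.
Degree 7 carries a major triad in natural-minor keys, so the destination is B minor.
Check: the diatonic triads of B minor (natural minor) are Bm (i), C#dim (ii°), D (III), Em (iv), F#m (v), G (VI), A (VII) — A major is indeed VII.

B minor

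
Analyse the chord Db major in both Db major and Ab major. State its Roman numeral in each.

The scale of Db major is Db Eb F Gb Ab Bb C; Db is degree 1, and the triad built there (Db-F-Ab) is major, so it is I.
The scale of Ab major is Ab Bb C Db Eb F G; Db is degree 4, and the triad built there (Db-F-Ab) is major, so it is IV.

I in Db major; IV in Ab major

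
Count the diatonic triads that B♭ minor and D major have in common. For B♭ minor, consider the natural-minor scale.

Diatonic triads of B♭ minor (natural minor): B♭m (i), Cdim (ii°), D♭ (III), E♭m (iv), Fm (v), G♭ (VI), A♭ (VII).
Diatonic triads of D major: D (I), Em (ii), F♯m (iii), G (IV), A (V), Bm (vi), C♯dim (vii°).
No triad has the same root and quality in both keys.

0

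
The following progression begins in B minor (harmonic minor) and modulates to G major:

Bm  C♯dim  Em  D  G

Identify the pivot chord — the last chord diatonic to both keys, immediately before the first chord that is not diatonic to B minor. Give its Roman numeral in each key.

Em — iv in B minor, vi in G major

Chords diatonic to B minor: Bm, C♯dim, Daug, Em, F♯, G, A♯dim.
Reading the progression, the first chord not in that set is D, so the modulation leaves B minor there.
The chord immediately before D is Em, which is diatonic to both keys: iv in B minor and vi in G major.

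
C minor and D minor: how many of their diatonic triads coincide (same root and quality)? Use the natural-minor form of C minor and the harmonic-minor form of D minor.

Diatonic triads of C minor (natural minor): C minor (i), D diminished (ii°), Eb major (III), F minor (iv), G minor (v), Ab major (VI), Bb major (VII).
Diatonic triads of D minor (harmonic minor): D minor (i), E diminished (ii°), F augmented (III+), G minor (iv), A major (V), Bb major (VI), C# diminished (vii°).
Matching root and quality in both lists: G minor, Bb major.
That gives 2 common triads.

2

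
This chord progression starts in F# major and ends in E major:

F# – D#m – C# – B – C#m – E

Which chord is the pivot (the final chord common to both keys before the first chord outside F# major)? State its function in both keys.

B — IV in F# major, V in E major

Chords diatonic to F# major: F#, G#m, A#m, B, C#, D#m, E#dim.
Reading the progression, the first chord not in that set is C#m, so the modulation leaves F# major there.
The chord immediately before C#m is B, which is diatonic to both keys: IV in F# major and V in E major.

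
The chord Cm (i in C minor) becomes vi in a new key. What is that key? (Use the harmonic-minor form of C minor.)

The numeral vi denotes a minor triad on scale degree 6. With C on degree 6, the tonic of the new key is E♭.
Degree 6 carries a minor triad in major keys, so the destination is E♭ major.
Check: the diatonic triads of E♭ major are E♭ (I), Fm (ii), Gm (iii), A♭ (IV), B♭ (V), Cm (vi), Ddim (vii°) — Cm is indeed vi.

E♭ major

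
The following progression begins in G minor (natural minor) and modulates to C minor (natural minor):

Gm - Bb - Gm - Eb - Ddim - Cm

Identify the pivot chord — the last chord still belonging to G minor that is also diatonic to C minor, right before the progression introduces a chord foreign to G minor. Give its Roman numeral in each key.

Chords diatonic to G minor: Gm, Adim, Bb, Cm, Dm, Eb, F.
Reading the progression, the first chord not in that set is Ddim, so the modulation leaves G minor there.
The chord immediately before Ddim is Eb, which is diatonic to both keys: VI in G minor and III in C minor.

Eb — VI in G minor, III in C minor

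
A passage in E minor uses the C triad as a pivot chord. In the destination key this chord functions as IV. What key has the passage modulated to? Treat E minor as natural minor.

G major

The numeral IV denotes a major triad on scale degree 4. With C on degree 4, the tonic of the new key is G.
Degree 4 carries a major triad in major keys, so the destination is G major.
Check: the diatonic triads of G major are G (I), Am (ii), Bm (iii), C (IV), D (V), Em (vi), F#dim (vii°) — C is indeed IV.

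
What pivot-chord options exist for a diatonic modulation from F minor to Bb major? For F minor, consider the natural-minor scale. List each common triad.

Cm, Eb

Triads in F minor (natural minor): F minor (i), G diminished (ii°), Ab major (III), Bb minor (iv), C minor (v), Db major (VI), Eb major (VII).
Triads in Bb major: Bb major (I), C minor (ii), D minor (iii), Eb major (IV), F major (V), G minor (vi), A diminished (vii°).
Shared triads with their functions: C minor (v in F minor, ii in Bb major); Eb major (VII in F minor, IV in Bb major).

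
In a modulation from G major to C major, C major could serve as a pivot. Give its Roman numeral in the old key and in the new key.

IV in G major; I in C major

The scale of G major is G A B C D E F♯; C is degree 4, and the triad built there (C-E-G) is major, so it is IV.
The scale of C major is C D E F G A B; C is degree 1, and the triad built there (C-E-G) is major, so it is I.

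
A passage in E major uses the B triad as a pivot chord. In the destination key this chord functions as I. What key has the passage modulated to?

B major

The numeral I denotes a major triad on scale degree 1. With B on degree 1, the tonic of the new key is B.
Degree 1 carries a major triad in major keys, so the destination is B major.
Check: the diatonic triads of B major are B (I), C♯m (ii), D♯m (iii), E (IV), F♯ (V), G♯m (vi), A♯dim (vii°) — B is indeed I.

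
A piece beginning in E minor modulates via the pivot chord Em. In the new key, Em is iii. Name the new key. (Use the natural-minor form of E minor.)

C major

The numeral iii denotes a minor triad on scale degree 3. With E on degree 3, the tonic of the new key is C.
Degree 3 carries a minor triad in major keys, so the destination is C major.
Check: the diatonic triads of C major are C (I), Dm (ii), Em (iii), F (IV), G (V), Am (vi), Bdim (vii°) — Em is indeed iii.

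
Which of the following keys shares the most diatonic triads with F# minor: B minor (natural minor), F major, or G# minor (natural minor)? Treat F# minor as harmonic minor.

B minor

Triads of F# minor (harmonic minor): F#m (i), G#dim (ii°), Aaug (III+), Bm (iv), C# (V), D (VI), E#dim (vii°).
B minor (natural minor) shares 3: F#m, Bm, D.
F major shares 0: none.
G# minor (natural minor) shares 0: none.
The most common triads (3) are shared with B minor.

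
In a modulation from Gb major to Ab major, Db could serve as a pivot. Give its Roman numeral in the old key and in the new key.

The scale of Gb major is Gb Ab Bb Cb Db Eb F; Db is degree 5, and the triad built there (Db-F-Ab) is major, so it is V.
The scale of Ab major is Ab Bb C Db Eb F G; Db is degree 4, and the triad built there (Db-F-Ab) is major, so it is IV.

V in Gb major; IV in Ab major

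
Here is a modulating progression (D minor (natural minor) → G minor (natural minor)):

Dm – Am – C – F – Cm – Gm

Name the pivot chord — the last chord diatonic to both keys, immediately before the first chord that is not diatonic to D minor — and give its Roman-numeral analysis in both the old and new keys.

Chords diatonic to D minor: Dm, Edim, F, Gm, Am, Bb, C.
Reading the progression, the first chord not in that set is Cm, so the modulation leaves D minor there.
The chord immediately before Cm is F, which is diatonic to both keys: III in D minor and VII in G minor.

F — III in D minor, VII in G minor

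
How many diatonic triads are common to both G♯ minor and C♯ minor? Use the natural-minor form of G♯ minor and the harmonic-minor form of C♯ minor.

Diatonic triads of G♯ minor (natural minor): G♯ minor (i), A♯ diminished (ii°), B major (III), C♯ minor (iv), D♯ minor (v), E major (VI), F♯ major (VII).
Diatonic triads of C♯ minor (harmonic minor): C♯ minor (i), D♯ diminished (ii°), E augmented (III+), F♯ minor (iv), G♯ major (V), A major (VI), B♯ diminished (vii°).
Matching root and quality in both lists: C♯ minor.
That gives 1 common triad.

1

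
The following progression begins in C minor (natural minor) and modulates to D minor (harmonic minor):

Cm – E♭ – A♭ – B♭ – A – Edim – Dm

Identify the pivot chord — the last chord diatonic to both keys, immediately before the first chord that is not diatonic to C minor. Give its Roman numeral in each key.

Chords diatonic to C minor: Cm, Ddim, E♭, Fm, Gm, A♭, B♭.
Reading the progression, the first chord not in that set is A, so the modulation leaves C minor there.
The chord immediately before A is B♭, which is diatonic to both keys: VII in C minor and VI in D minor.

B♭ — VII in C minor, VI in D minor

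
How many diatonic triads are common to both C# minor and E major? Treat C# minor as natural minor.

Diatonic triads of C# minor (natural minor): C#m (i), D#dim (ii°), E (III), F#m (iv), G#m (v), A (VI), B (VII).
Diatonic triads of E major: E (I), F#m (ii), G#m (iii), A (IV), B (V), C#m (vi), D#dim (vii°).
Matching root and quality in both lists: C#m, D#dim, E, F#m, G#m, A, B.
That gives 7 common triads.

7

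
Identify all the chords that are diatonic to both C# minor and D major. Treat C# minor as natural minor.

Triads in C# minor (natural minor): C#m (i), D#dim (ii°), E (III), F#m (iv), G#m (v), A (VI), B (VII).
Triads in D major: D (I), Em (ii), F#m (iii), G (IV), A (V), Bm (vi), C#dim (vii°).
Shared triads with their functions: F#m (iv in C# minor, iii in D major); A (VI in C# minor, V in D major).

F#m, A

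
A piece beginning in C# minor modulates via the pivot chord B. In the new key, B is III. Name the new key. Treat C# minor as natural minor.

G# minor

The numeral III denotes a major triad on scale degree 3. With B on degree 3, the tonic of the new key is G#.
Degree 3 carries a major triad in natural-minor keys, so the destination is G# minor.
Check: the diatonic triads of G# minor (natural minor) are G#m (i), A#dim (ii°), B (III), C#m (iv), D#m (v), E (VI), F# (VII) — B is indeed III.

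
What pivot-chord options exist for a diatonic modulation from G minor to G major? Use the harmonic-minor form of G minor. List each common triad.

Triads in G minor (harmonic minor): Gm (i), Adim (ii°), B♭aug (III+), Cm (iv), D (V), E♭ (VI), F♯dim (vii°).
Triads in G major: G (I), Am (ii), Bm (iii), C (IV), D (V), Em (vi), F♯dim (vii°).
Shared triads with their functions: D (V in G minor, V in G major); F♯dim (vii° in G minor, vii° in G major).

D, F♯dim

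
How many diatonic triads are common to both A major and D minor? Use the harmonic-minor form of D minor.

Diatonic triads of A major: A (I), Bm (ii), C#m (iii), D (IV), E (V), F#m (vi), G#dim (vii°).
Diatonic triads of D minor (harmonic minor): Dm (i), Edim (ii°), Faug (III+), Gm (iv), A (V), Bb (VI), C#dim (vii°).
Matching root and quality in both lists: A.
That gives 1 common triad.

1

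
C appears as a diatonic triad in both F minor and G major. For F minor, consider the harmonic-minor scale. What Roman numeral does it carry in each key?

The scale of F minor (harmonic minor) is F G A♭ B♭ C D♭ E; C is degree 5, and the triad built there (C-E-G) is major, so it is V.
The scale of G major is G A B C D E F♯; C is degree 4, and the triad built there (C-E-G) is major, so it is IV.

V in F minor; IV in G major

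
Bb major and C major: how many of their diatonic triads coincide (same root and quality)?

Diatonic triads of Bb major: Bb (I), Cm (ii), Dm (iii), Eb (IV), F (V), Gm (vi), Adim (vii°).
Diatonic triads of C major: C (I), Dm (ii), Em (iii), F (IV), G (V), Am (vi), Bdim (vii°).
Matching root and quality in both lists: Dm, F.
That gives 2 common triads.

2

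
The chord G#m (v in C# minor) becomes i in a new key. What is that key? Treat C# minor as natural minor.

The numeral i denotes a minor triad on scale degree 1. With G# on degree 1, the tonic of the new key is G#.
Degree 1 carries a minor triad in minor keys, so the destination is G# minor.
Check: the diatonic triads of G# minor (natural minor) are G#m (i), A#dim (ii°), B (III), C#m (iv), D#m (v), E (VI), F# (VII) — G#m is indeed i.

G# minor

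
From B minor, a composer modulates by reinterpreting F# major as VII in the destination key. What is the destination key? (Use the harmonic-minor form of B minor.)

The numeral VII denotes a major triad on scale degree 7. With F# on degree 7, the tonic of the new key is G#.
Degree 7 carries a major triad in natural-minor keys, so the destination is G# minor.
Check: the diatonic triads of G# minor (natural minor) are G#m (i), A#dim (ii°), B (III), C#m (iv), D#m (v), E (VI), F# (VII) — F# major is indeed VII.

G# minor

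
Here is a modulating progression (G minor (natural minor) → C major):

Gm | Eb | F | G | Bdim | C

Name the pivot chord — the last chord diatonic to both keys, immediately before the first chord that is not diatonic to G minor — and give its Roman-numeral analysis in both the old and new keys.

F — VII in G minor, IV in C major

Chords diatonic to G minor: Gm, Adim, Bb, Cm, Dm, Eb, F.
Reading the progression, the first chord not in that set is G, so the modulation leaves G minor there.
The chord immediately before G is F, which is diatonic to both keys: VII in G minor and IV in C major.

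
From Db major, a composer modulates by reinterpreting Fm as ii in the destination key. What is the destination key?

Eb major

The numeral ii denotes a minor triad on scale degree 2. With F on degree 2, the tonic of the new key is Eb.
Degree 2 carries a minor triad in major keys, so the destination is Eb major.
Check: the diatonic triads of Eb major are Eb (I), Fm (ii), Gm (iii), Ab (IV), Bb (V), Cm (vi), Ddim (vii°) — Fm is indeed ii.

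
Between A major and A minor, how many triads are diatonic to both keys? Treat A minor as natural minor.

0

Diatonic triads of A major: A (I), Bm (ii), C#m (iii), D (IV), E (V), F#m (vi), G#dim (vii°).
Diatonic triads of A minor (natural minor): Am (i), Bdim (ii°), C (III), Dm (iv), Em (v), F (VI), G (VII).
No triad has the same root and quality in both keys.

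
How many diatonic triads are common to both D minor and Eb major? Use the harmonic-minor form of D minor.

2

Diatonic triads of D minor (harmonic minor): Dm (i), Edim (ii°), Faug (III+), Gm (iv), A (V), Bb (VI), C#dim (vii°).
Diatonic triads of Eb major: Eb (I), Fm (ii), Gm (iii), Ab (IV), Bb (V), Cm (vi), Ddim (vii°).
Matching root and quality in both lists: Gm, Bb.
That gives 2 common triads.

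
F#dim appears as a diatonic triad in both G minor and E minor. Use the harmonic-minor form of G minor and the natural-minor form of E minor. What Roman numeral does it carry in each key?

The scale of G minor (harmonic minor) is G A Bb C D Eb F#; F# is degree 7, and the triad built there (F#-A-C) is diminished, so it is vii°.
The scale of E minor (natural minor) is E F# G A B C D; F# is degree 2, and the triad built there (F#-A-C) is diminished, so it is ii°.

vii° in G minor; ii° in E minor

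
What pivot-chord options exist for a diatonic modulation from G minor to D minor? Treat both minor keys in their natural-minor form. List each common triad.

Triads in G minor (natural minor): Gm (i), Adim (ii°), B♭ (III), Cm (iv), Dm (v), E♭ (VI), F (VII).
Triads in D minor (natural minor): Dm (i), Edim (ii°), F (III), Gm (iv), Am (v), B♭ (VI), C (VII).
Shared triads with their functions: Gm (i in G minor, iv in D minor); B♭ (III in G minor, VI in D minor); Dm (v in G minor, i in D minor); F (VII in G minor, III in D minor).

Gm, B♭, Dm, F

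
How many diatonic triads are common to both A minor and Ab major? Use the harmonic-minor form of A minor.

Diatonic triads of A minor (harmonic minor): Am (i), Bdim (ii°), Caug (III+), Dm (iv), E (V), F (VI), G#dim (vii°).
Diatonic triads of Ab major: Ab (I), Bbm (ii), Cm (iii), Db (IV), Eb (V), Fm (vi), Gdim (vii°).
No triad has the same root and quality in both keys.

0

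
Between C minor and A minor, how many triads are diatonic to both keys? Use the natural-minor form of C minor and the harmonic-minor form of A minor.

Diatonic triads of C minor (natural minor): Cm (i), Ddim (ii°), Eb (III), Fm (iv), Gm (v), Ab (VI), Bb (VII).
Diatonic triads of A minor (harmonic minor): Am (i), Bdim (ii°), Caug (III+), Dm (iv), E (V), F (VI), G#dim (vii°).
No triad has the same root and quality in both keys.

0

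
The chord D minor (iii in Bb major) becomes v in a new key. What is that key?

G minor

The numeral v denotes a minor triad on scale degree 5. With D on degree 5, the tonic of the new key is G.
Degree 5 carries a minor triad in natural-minor keys, so the destination is G minor.
Check: the diatonic triads of G minor (natural minor) are Gm (i), Adim (ii°), Bb (III), Cm (iv), Dm (v), Eb (VI), F (VII) — D minor is indeed v.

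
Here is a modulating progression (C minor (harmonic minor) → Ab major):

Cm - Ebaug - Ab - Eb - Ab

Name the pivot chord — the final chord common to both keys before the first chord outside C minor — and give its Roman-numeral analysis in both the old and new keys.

Chords diatonic to C minor: Cm, Ddim, Ebaug, Fm, G, Ab, Bdim.
Reading the progression, the first chord not in that set is Eb, so the modulation leaves C minor there.
The chord immediately before Eb is Ab, which is diatonic to both keys: VI in C minor and I in Ab major.

Ab — VI in C minor, I in Ab major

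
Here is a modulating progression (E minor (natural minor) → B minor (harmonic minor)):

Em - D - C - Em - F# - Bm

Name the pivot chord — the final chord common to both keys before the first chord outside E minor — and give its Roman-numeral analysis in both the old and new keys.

Em — i in E minor, iv in B minor

Chords diatonic to E minor: Em, F#dim, G, Am, Bm, C, D.
Reading the progression, the first chord not in that set is F#, so the modulation leaves E minor there.
The chord immediately before F# is Em, which is diatonic to both keys: i in E minor and iv in B minor.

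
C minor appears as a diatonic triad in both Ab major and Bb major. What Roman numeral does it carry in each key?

The scale of Ab major is Ab Bb C Db Eb F G; C is degree 3, and the triad built there (C-Eb-G) is minor, so it is iii.
The scale of Bb major is Bb C D Eb F G A; C is degree 2, and the triad built there (C-Eb-G) is minor, so it is ii.

iii in Ab major; ii in Bb major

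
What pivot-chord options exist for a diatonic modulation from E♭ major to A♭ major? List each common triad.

Triads in E♭ major: E♭ (I), Fm (ii), Gm (iii), A♭ (IV), B♭ (V), Cm (vi), Ddim (vii°).
Triads in A♭ major: A♭ (I), B♭m (ii), Cm (iii), D♭ (IV), E♭ (V), Fm (vi), Gdim (vii°).
Shared triads with their functions: E♭ (I in E♭ major, V in A♭ major); Fm (ii in E♭ major, vi in A♭ major); A♭ (IV in E♭ major, I in A♭ major); Cm (vi in E♭ major, iii in A♭ major).

E♭, Fm, A♭, Cm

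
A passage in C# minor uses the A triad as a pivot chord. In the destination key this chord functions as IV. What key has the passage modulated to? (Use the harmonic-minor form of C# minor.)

E major

The numeral IV denotes a major triad on scale degree 4. With A on degree 4, the tonic of the new key is E.
Degree 4 carries a major triad in major keys, so the destination is E major.
Check: the diatonic triads of E major are E (I), F#m (ii), G#m (iii), A (IV), B (V), C#m (vi), D#dim (vii°) — A is indeed IV.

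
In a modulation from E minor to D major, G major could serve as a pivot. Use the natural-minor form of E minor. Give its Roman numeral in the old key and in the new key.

III in E minor; IV in D major

The scale of E minor (natural minor) is E F# G A B C D; G is degree 3, and the triad built there (G-B-D) is major, so it is III.
The scale of D major is D E F# G A B C#; G is degree 4, and the triad built there (G-B-D) is major, so it is IV.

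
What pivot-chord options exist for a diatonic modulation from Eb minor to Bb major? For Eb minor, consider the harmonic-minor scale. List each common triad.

Triads in Eb minor (harmonic minor): Ebm (i), Fdim (ii°), Gbaug (III+), Abm (iv), Bb (V), Cb (VI), Ddim (vii°).
Triads in Bb major: Bb (I), Cm (ii), Dm (iii), Eb (IV), F (V), Gm (vi), Adim (vii°).
Shared triads with their functions: Bb (V in Eb minor, I in Bb major).

Bb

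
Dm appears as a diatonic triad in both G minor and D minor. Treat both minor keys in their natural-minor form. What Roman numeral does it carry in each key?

The scale of G minor (natural minor) is G A Bb C D Eb F; D is degree 5, and the triad built there (D-F-A) is minor, so it is v.
The scale of D minor (natural minor) is D E F G A Bb C; D is degree 1, and the triad built there (D-F-A) is minor, so it is i.

v in G minor; i in D minor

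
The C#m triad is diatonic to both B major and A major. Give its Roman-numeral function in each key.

ii in B major; iii in A major

The scale of B major is B C# D# E F# G# A#; C# is degree 2, and the triad built there (C#-E-G#) is minor, so it is ii.
The scale of A major is A B C# D E F# G#; C# is degree 3, and the triad built there (C#-E-G#) is minor, so it is iii.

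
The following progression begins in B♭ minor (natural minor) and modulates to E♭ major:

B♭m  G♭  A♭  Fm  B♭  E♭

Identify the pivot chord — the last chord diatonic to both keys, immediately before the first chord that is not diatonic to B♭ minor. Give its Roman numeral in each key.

Fm — v in B♭ minor, ii in E♭ major

Chords diatonic to B♭ minor: B♭m, Cdim, D♭, E♭m, Fm, G♭, A♭.
Reading the progression, the first chord not in that set is B♭, so the modulation leaves B♭ minor there.
The chord immediately before B♭ is Fm, which is diatonic to both keys: v in B♭ minor and ii in E♭ major.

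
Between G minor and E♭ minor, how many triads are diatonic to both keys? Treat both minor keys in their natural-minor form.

Diatonic triads of G minor (natural minor): Gm (i), Adim (ii°), B♭ (III), Cm (iv), Dm (v), E♭ (VI), F (VII).
Diatonic triads of E♭ minor (natural minor): E♭m (i), Fdim (ii°), G♭ (III), A♭m (iv), B♭m (v), C♭ (VI), D♭ (VII).
No triad has the same root and quality in both keys.

0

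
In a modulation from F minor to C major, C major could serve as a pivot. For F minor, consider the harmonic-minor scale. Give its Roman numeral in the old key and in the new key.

V in F minor; I in C major

The scale of F minor (harmonic minor) is F G Ab Bb C Db E; C is degree 5, and the triad built there (C-E-G) is major, so it is V.
The scale of C major is C D E F G A B; C is degree 1, and the triad built there (C-E-G) is major, so it is I.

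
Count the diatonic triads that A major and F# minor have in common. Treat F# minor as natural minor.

Diatonic triads of A major: A major (I), B minor (ii), C# minor (iii), D major (IV), E major (V), F# minor (vi), G# diminished (vii°).
Diatonic triads of F# minor (natural minor): F# minor (i), G# diminished (ii°), A major (III), B minor (iv), C# minor (v), D major (VI), E major (VII).
Matching root and quality in both lists: A major, B minor, C# minor, D major, E major, F# minor, G# diminished.
That gives 7 common triads.

7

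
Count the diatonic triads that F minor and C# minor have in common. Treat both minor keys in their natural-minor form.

0

Diatonic triads of F minor (natural minor): Fm (i), Gdim (ii°), Ab (III), Bbm (iv), Cm (v), Db (VI), Eb (VII).
Diatonic triads of C# minor (natural minor): C#m (i), D#dim (ii°), E (III), F#m (iv), G#m (v), A (VI), B (VII).
No triad has the same root and quality in both keys.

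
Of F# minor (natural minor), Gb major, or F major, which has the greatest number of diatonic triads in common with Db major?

Gb major

Triads of Db major: Db major (I), Eb minor (ii), F minor (iii), Gb major (IV), Ab major (V), Bb minor (vi), C diminished (vii°).
F# minor (natural minor) shares 0: none.
Gb major shares 4: Db, Ebm, Gb, Bbm.
F major shares 0: none.
The most common triads (4) are shared with Gb major.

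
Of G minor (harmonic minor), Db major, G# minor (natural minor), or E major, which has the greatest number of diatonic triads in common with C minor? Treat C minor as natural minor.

Triads of C minor (natural minor): Cm (i), Ddim (ii°), Eb (III), Fm (iv), Gm (v), Ab (VI), Bb (VII).
G minor (harmonic minor) shares 3: Cm, Eb, Gm.
Db major shares 2: Fm, Ab.
G# minor (natural minor) shares 0: none.
E major shares 0: none.
The most common triads (3) are shared with G minor.

G minor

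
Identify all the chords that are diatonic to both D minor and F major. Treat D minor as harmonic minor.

Triads in D minor (harmonic minor): Dm (i), Edim (ii°), Faug (III+), Gm (iv), A (V), B♭ (VI), C♯dim (vii°).
Triads in F major: F (I), Gm (ii), Am (iii), B♭ (IV), C (V), Dm (vi), Edim (vii°).
Shared triads with their functions: Dm (i in D minor, vi in F major); Edim (ii° in D minor, vii° in F major); Gm (iv in D minor, ii in F major); B♭ (VI in D minor, IV in F major).

Dm, Edim, Gm, B♭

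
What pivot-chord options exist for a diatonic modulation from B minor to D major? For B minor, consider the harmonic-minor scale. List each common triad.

Bm, C♯dim, Em, G

Triads in B minor (harmonic minor): Bm (i), C♯dim (ii°), Daug (III+), Em (iv), F♯ (V), G (VI), A♯dim (vii°).
Triads in D major: D (I), Em (ii), F♯m (iii), G (IV), A (V), Bm (vi), C♯dim (vii°).
Shared triads with their functions: Bm (i in B minor, vi in D major); C♯dim (ii° in B minor, vii° in D major); Em (iv in B minor, ii in D major); G (VI in B minor, IV in D major).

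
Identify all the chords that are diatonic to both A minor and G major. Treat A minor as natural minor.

Am, C, Em, G

Triads in A minor (natural minor): Am (i), Bdim (ii°), C (III), Dm (iv), Em (v), F (VI), G (VII).
Triads in G major: G (I), Am (ii), Bm (iii), C (IV), D (V), Em (vi), F#dim (vii°).
Shared triads with their functions: Am (i in A minor, ii in G major); C (III in A minor, IV in G major); Em (v in A minor, vi in G major); G (VII in A minor, I in G major).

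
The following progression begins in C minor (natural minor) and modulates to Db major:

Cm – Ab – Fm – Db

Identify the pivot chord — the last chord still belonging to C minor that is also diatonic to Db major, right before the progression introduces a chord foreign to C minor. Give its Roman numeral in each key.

Fm — iv in C minor, iii in Db major

Chords diatonic to C minor: Cm, Ddim, Eb, Fm, Gm, Ab, Bb.
Reading the progression, the first chord not in that set is Db, so the modulation leaves C minor there.
The chord immediately before Db is Fm, which is diatonic to both keys: iv in C minor and iii in Db major.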